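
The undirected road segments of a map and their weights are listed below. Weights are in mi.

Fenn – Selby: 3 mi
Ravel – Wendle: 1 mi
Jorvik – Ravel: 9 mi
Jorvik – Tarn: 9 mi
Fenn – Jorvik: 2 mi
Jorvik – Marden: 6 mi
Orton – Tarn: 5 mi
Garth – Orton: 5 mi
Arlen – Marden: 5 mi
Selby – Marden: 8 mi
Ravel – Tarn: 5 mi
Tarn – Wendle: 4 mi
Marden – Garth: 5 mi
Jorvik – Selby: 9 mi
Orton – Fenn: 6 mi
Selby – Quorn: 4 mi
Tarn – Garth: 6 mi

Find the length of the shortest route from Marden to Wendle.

Shortest distances from Marden:
Marden: 0
Garth: 5  (via Marden)
Arlen: 5  (via Marden)
Jorvik: 6  (via Marden)
Selby: 8  (via Marden)
Fenn: 8  (via Jorvik)
Orton: 10  (via Garth)
Tarn: 11  (via Garth)
Quorn: 12  (via Selby)
Wendle: 15  (via Tarn)
Shortest route: Marden–Garth–Tarn–Wendle = 15 mi.

15 mi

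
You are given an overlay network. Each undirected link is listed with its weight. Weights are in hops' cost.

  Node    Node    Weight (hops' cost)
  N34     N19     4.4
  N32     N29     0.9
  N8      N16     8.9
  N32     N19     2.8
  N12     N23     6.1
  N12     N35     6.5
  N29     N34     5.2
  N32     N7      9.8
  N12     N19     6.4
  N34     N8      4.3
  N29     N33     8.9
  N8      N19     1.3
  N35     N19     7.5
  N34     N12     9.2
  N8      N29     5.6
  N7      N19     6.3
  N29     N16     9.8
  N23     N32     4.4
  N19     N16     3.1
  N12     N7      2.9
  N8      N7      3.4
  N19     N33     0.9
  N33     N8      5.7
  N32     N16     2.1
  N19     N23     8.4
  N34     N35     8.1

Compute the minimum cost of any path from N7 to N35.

9.4 hops' cost

Settle nodes by increasing distance from N7:
N7: 0
N12: 2.9  (via N7)
N8: 3.4  (via N7)
N19: 4.7  (via N8)
N33: 5.6  (via N19)
N32: 7.5  (via N19)
N34: 7.7  (via N8)
N16: 7.8  (via N19)
N29: 8.4  (via N32)
N23: 9  (via N12)
N35: 9.4  (via N12)
Shortest route: N7 → N12 → N35 = 9.4 hops' cost.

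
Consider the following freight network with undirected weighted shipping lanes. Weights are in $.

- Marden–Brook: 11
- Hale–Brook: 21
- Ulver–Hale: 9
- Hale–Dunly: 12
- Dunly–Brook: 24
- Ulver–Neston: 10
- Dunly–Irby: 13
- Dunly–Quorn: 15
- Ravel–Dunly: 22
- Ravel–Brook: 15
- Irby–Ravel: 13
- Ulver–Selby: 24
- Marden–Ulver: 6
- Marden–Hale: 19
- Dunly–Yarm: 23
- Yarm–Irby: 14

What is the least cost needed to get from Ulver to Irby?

Shortest distances from Ulver:
Ulver: 0
Marden: 6  (via Ulver)
Hale: 9  (via Ulver)
Neston: 10  (via Ulver)
Brook: 17  (via Marden)
Dunly: 21  (via Hale)
Selby: 24  (via Ulver)
Ravel: 32  (via Brook)
Irby: 34  (via Dunly)
Shortest route: Ulver → Hale → Dunly → Irby = $34.

$34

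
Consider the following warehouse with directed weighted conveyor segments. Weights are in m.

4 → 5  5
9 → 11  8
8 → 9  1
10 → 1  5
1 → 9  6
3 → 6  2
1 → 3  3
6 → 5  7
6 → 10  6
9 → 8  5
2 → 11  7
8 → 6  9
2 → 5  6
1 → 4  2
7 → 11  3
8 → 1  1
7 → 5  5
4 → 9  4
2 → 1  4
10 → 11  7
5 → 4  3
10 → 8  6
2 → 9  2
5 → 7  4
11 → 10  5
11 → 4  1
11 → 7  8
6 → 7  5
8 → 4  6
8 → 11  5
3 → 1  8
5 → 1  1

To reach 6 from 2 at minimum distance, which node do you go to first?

Compare a few routes:
2 → 5 → 1 → 3 → 6: 6+1+3+2 = 12
2 → 1 → 3 → 6: 4+3+2 = 9
2 → 9 → 8 → 1 → 3 → 6: 2+5+1+3+2 = 13
Cheapest is 2 → 1 → 3 → 6 at 9 m.
So from 2 the first move is to 1.

1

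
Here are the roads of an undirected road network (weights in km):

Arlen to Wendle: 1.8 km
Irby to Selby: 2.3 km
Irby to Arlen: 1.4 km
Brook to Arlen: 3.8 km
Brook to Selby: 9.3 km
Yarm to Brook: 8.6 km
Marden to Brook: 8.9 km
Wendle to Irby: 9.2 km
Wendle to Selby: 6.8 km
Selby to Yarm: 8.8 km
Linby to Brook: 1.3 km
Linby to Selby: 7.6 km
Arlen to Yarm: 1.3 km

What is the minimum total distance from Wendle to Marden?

14.5 km

Compare a few routes:
Wendle–Arlen–Yarm–Brook–Marden: 1.8+1.3+8.6+8.9 = 20.6
Wendle–Arlen–Brook–Marden: 1.8+3.8+8.9 = 14.5
Cheapest is Wendle–Arlen–Brook–Marden at 14.5 km.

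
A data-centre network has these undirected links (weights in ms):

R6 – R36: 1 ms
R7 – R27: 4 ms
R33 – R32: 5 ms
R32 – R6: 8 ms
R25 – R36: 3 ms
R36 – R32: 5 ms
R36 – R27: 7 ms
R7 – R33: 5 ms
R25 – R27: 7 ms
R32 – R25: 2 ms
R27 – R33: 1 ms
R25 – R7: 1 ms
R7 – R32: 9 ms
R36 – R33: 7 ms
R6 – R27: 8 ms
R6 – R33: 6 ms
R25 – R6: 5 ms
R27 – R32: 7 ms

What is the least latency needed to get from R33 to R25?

Candidate routes:
R33–R32–R25: 5+2 = 7
R33–R7–R25: 5+1 = 6
Cheapest is R33–R7–R25 at 6 ms.

6 ms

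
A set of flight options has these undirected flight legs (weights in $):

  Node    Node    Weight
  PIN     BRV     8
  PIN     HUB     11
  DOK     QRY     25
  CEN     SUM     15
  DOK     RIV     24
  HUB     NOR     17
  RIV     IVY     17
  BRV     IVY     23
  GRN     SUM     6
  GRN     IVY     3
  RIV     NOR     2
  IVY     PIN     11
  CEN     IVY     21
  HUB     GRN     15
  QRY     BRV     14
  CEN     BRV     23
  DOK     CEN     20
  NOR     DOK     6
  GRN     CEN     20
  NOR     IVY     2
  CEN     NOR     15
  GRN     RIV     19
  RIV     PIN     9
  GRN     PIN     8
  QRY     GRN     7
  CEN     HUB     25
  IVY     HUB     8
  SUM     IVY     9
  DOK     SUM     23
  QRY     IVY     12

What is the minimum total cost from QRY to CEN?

$27

Shortest distances from QRY:
QRY: 0
GRN: 7  (via QRY)
IVY: 10  (via GRN)
NOR: 12  (via IVY)
SUM: 13  (via GRN)
RIV: 14  (via NOR)
BRV: 14  (via QRY)
PIN: 15  (via GRN)
DOK: 18  (via NOR)
HUB: 18  (via IVY)
CEN: 27  (via GRN)
Shortest route: QRY–GRN–CEN = $27.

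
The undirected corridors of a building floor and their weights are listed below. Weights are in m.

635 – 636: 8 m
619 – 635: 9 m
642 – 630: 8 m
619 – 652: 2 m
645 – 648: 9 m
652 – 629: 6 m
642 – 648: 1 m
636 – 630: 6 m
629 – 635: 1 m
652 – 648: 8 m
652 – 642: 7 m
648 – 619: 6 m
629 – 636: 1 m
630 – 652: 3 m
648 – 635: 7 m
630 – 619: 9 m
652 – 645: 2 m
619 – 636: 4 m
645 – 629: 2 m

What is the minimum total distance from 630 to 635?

Enumerating some paths:
630–652–645–629–635: 3+2+2+1 = 8
630–652–619–636–629–635: 3+2+4+1+1 = 11
630–636–635: 6+8 = 14
630–652–629–635: 3+6+1 = 10
Cheapest is 630–652–645–629–635 at 8 m.

8 m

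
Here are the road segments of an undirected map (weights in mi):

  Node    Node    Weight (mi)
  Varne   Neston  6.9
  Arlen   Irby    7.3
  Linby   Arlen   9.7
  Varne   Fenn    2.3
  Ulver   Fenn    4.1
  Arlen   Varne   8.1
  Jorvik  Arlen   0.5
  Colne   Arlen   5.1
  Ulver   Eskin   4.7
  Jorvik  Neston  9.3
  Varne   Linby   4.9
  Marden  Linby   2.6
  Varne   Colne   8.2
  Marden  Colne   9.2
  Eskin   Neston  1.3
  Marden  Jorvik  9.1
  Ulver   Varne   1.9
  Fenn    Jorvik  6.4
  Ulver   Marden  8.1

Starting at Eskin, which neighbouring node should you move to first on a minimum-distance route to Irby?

Neston

Enumerating some paths:
Eskin → Neston → Jorvik → Arlen → Irby: 1.3+9.3+0.5+7.3 = 18.4
Eskin → Ulver → Varne → Arlen → Irby: 4.7+1.9+8.1+7.3 = 22
Eskin → Ulver → Fenn → Jorvik → Arlen → Irby: 4.7+4.1+6.4+0.5+7.3 = 23
Cheapest is Eskin → Neston → Jorvik → Arlen → Irby at 18.4 mi.
So from Eskin the first move is to Neston.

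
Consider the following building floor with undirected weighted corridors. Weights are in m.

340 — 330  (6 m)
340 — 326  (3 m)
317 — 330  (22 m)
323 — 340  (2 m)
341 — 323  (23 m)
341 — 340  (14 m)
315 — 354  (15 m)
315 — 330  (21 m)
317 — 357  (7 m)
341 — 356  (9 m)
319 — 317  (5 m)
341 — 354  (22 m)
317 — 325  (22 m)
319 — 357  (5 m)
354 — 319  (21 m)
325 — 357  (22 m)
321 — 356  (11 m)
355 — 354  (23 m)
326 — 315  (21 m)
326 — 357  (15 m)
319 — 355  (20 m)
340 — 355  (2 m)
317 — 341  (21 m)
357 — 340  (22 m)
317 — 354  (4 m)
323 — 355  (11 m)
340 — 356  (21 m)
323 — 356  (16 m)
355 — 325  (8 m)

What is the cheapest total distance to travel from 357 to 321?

Candidate routes:
357–317–341–356–321: 7+21+9+11 = 48
357–326–340–323–356–321: 15+3+2+16+11 = 47
357–326–340–356–321: 15+3+21+11 = 50
Cheapest is 357–326–340–323–356–321 at 47 m.

47 m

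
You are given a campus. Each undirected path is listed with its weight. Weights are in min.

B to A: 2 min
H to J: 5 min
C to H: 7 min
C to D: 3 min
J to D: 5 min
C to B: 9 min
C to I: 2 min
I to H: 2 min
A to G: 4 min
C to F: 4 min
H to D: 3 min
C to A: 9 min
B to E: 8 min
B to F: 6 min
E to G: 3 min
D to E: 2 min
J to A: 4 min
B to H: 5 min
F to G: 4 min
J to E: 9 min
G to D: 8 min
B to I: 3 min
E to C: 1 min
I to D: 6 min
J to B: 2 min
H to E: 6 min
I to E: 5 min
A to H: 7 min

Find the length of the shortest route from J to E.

7 min

Compare a few routes:
J–D–E: 5+2 = 7
J–B–I–C–E: 2+3+2+1 = 8
J–E: 9 = 9
J–D–C–E: 5+3+1 = 9
The minimum is 7 min via J–D–E.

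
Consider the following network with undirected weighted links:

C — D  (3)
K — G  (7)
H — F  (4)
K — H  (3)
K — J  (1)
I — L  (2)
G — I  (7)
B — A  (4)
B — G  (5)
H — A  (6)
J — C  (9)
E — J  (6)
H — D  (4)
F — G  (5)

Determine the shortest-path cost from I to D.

20

Compare a few routes:
I → G → F → H → D: 7+5+4+4 = 20
I → G → K → H → D: 7+7+3+4 = 21
Cheapest is I → G → F → H → D at 20.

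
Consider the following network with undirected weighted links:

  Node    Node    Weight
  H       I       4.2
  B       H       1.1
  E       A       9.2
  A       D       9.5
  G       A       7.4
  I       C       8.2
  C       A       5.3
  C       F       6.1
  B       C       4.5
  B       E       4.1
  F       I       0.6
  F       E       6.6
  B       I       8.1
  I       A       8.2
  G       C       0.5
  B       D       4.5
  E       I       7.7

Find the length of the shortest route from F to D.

Settle nodes by increasing distance from F:
F: 0
I: 0.6  (via F)
H: 4.8  (via I)
B: 5.9  (via H)
C: 6.1  (via F)
E: 6.6  (via F)
G: 6.6  (via C)
A: 8.8  (via I)
D: 10.4  (via B)
Shortest route: F → I → H → B → D = 10.4.

10.4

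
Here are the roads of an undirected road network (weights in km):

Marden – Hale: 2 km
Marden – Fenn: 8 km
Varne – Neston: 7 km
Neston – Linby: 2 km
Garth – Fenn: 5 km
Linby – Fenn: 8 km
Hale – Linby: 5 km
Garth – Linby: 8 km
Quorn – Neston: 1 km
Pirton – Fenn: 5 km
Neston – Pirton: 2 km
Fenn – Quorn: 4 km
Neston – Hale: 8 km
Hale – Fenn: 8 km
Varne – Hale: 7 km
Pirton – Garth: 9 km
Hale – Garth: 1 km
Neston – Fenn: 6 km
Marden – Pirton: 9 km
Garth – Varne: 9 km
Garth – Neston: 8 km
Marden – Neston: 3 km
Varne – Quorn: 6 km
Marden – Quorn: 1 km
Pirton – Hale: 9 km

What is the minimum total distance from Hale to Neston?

Shortest distances from Hale:
Hale: 0
Garth: 1  (via Hale)
Marden: 2  (via Hale)
Quorn: 3  (via Marden)
Neston: 4  (via Quorn)
Shortest route: Hale → Marden → Quorn → Neston = 4 km.

4 km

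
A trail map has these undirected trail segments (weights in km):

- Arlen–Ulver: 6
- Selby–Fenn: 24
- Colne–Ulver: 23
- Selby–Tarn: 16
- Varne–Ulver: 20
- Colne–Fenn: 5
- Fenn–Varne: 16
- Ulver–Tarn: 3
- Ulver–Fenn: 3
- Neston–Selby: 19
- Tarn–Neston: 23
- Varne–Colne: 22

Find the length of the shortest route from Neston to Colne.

Settle nodes by increasing distance from Neston:
Neston: 0
Selby: 19  (via Neston)
Tarn: 23  (via Neston)
Ulver: 26  (via Tarn)
Fenn: 29  (via Ulver)
Arlen: 32  (via Ulver)
Colne: 34  (via Fenn)
Shortest route: Neston–Tarn–Ulver–Fenn–Colne = 34 km.

34 km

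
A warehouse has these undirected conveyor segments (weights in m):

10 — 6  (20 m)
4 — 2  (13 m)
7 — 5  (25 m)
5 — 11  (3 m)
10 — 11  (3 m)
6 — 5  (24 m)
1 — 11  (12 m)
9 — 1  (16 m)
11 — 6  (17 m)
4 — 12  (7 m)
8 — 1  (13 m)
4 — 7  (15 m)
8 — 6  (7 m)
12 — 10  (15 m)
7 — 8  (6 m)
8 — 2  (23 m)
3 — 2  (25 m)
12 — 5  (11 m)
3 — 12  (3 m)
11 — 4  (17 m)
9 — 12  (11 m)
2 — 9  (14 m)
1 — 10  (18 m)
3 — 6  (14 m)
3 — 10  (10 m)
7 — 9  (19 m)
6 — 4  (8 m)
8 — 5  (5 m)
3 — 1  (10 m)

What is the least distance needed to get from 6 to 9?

26 m

Settle nodes by increasing distance from 6:
6: 0
8: 7  (via 6)
4: 8  (via 6)
5: 12  (via 8)
7: 13  (via 8)
3: 14  (via 6)
11: 15  (via 5)
12: 15  (via 4)
10: 18  (via 11)
1: 20  (via 8)
2: 21  (via 4)
9: 26  (via 12)
Shortest route: 6–4–12–9 = 26 m.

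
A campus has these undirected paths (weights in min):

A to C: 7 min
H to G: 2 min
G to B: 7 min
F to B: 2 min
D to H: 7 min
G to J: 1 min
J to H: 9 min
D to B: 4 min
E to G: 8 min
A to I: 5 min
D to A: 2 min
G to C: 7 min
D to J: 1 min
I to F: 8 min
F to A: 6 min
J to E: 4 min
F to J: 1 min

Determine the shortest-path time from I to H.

Settle nodes by increasing distance from I:
I: 0
A: 5  (via I)
D: 7  (via A)
F: 8  (via I)
J: 8  (via D)
G: 9  (via J)
B: 10  (via F)
H: 11  (via G)
Shortest route: I → A → D → J → G → H = 11 min.

11 min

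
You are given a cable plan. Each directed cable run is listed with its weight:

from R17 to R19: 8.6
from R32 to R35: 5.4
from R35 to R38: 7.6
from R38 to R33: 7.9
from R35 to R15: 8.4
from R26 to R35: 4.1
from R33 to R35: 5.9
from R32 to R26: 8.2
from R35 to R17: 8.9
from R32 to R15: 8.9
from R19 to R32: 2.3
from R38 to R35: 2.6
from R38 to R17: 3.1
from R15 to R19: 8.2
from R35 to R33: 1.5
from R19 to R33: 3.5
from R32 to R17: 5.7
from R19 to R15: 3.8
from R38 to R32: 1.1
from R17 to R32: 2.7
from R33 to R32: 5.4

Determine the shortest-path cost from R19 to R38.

Candidate routes:
R19–R32–R35–R38: 2.3+5.4+7.6 = 15.3
R19–R33–R35–R38: 3.5+5.9+7.6 = 17
Cheapest is R19–R32–R35–R38 at 15.3.

15.3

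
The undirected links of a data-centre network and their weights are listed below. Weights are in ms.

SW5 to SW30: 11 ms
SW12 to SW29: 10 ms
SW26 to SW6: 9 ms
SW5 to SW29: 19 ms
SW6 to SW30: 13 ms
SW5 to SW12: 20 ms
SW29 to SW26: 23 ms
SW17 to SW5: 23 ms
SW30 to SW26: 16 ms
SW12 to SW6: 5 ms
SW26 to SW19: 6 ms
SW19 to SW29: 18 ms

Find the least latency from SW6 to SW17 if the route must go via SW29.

Best SW6 to SW29: SW6–SW12–SW29 costing 15
Shortest SW29→SW17: SW29–SW5–SW17 = 42
Total via SW29: 15 + 42 = 57 ms.

57 ms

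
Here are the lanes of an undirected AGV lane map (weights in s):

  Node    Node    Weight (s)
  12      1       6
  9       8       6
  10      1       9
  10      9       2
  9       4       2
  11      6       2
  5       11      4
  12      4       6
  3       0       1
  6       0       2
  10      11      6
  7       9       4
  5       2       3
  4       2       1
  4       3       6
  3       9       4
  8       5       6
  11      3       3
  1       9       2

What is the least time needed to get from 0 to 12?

13 s

Enumerating some paths:
0 - 3 - 4 - 9 - 1 - 12: 1+6+2+2+6 = 17
0 - 3 - 9 - 1 - 12: 1+4+2+6 = 13
Cheapest is 0 - 3 - 9 - 1 - 12 at 13 s.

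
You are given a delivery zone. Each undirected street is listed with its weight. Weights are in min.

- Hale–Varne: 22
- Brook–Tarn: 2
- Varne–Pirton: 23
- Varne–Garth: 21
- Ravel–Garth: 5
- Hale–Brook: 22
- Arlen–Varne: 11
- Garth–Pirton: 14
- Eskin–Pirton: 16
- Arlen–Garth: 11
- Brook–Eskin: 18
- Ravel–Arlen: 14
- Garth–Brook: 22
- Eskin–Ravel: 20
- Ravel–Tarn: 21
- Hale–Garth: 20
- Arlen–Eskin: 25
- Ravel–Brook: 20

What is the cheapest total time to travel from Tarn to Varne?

Compare a few routes:
Tarn - Brook - Garth - Varne: 2+22+21 = 45
Tarn - Brook - Hale - Varne: 2+22+22 = 46
The minimum is 45 min via Tarn - Brook - Garth - Varne.

45 min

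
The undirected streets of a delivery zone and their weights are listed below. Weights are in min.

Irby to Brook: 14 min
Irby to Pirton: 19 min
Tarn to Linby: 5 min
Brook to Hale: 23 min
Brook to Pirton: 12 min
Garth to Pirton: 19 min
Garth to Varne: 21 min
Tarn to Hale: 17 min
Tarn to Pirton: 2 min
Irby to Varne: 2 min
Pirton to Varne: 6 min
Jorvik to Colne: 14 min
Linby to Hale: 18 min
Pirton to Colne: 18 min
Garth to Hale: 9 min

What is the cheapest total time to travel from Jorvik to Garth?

Running Dijkstra from Jorvik:
Jorvik: 0
Colne: 14  (via Jorvik)
Pirton: 32  (via Colne)
Tarn: 34  (via Pirton)
Varne: 38  (via Pirton)
Linby: 39  (via Tarn)
Irby: 40  (via Varne)
Brook: 44  (via Pirton)
Garth: 51  (via Pirton)
Shortest route: Jorvik–Colne–Pirton–Garth = 51 min.

51 min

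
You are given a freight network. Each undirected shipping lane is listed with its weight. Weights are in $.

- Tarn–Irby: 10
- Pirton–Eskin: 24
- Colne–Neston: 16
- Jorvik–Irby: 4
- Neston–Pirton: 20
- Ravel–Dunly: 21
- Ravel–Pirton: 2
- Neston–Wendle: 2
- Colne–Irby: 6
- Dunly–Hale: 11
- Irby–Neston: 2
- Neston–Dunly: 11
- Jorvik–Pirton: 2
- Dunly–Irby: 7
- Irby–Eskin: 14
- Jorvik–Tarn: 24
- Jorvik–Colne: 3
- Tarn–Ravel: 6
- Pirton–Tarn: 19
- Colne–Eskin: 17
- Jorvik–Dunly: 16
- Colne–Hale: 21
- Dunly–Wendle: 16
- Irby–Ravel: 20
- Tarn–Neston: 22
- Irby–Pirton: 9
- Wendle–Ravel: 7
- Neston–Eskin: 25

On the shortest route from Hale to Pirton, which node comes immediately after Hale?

Dunly

Compare a few routes:
Hale - Dunly - Irby - Jorvik - Pirton: 11+7+4+2 = 24
Hale - Colne - Jorvik - Pirton: 21+3+2 = 26
Hale - Dunly - Irby - Pirton: 11+7+9 = 27
The minimum is $24 via Hale - Dunly - Irby - Jorvik - Pirton.
So from Hale the first move is to Dunly.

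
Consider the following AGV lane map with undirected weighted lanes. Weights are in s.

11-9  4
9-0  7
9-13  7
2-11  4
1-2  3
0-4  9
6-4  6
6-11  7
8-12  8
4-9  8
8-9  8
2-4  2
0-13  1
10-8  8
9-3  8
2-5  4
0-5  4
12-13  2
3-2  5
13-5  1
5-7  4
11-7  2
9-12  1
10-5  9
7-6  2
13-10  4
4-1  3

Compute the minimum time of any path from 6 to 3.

13 s

Compare a few routes:
6 → 7 → 11 → 2 → 3: 2+2+4+5 = 13
6 → 7 → 5 → 2 → 3: 2+4+4+5 = 15
Cheapest is 6 → 7 → 11 → 2 → 3 at 13 s.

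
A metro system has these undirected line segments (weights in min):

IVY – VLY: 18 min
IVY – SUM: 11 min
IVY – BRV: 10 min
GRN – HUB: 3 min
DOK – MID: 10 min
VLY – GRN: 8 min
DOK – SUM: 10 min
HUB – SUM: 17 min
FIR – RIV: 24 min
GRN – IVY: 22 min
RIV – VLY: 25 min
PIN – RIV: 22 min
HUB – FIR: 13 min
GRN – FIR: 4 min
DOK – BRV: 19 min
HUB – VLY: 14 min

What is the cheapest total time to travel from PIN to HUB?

Enumerating some paths:
PIN - RIV - FIR - HUB: 22+24+13 = 59
PIN - RIV - VLY - GRN - HUB: 22+25+8+3 = 58
PIN - RIV - FIR - GRN - HUB: 22+24+4+3 = 53
Cheapest is PIN - RIV - FIR - GRN - HUB at 53 min.

53 min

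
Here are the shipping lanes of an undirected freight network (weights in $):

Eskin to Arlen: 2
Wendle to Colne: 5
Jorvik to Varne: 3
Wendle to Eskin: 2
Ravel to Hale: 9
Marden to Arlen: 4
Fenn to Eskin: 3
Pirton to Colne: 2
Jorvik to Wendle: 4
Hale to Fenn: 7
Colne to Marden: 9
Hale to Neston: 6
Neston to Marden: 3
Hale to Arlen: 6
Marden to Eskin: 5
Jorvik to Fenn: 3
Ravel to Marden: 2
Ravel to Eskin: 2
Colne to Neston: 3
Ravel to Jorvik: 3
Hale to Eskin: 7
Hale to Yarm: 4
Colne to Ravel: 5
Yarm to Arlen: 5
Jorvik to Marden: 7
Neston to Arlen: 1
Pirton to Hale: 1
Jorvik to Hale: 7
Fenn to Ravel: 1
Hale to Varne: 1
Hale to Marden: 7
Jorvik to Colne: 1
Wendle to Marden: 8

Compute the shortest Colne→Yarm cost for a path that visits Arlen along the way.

$9

Best Colne to Arlen: Colne–Neston–Arlen costing 4
Shortest Arlen→Yarm: Arlen–Yarm = 5
Total via Arlen: 4 + 5 = $9.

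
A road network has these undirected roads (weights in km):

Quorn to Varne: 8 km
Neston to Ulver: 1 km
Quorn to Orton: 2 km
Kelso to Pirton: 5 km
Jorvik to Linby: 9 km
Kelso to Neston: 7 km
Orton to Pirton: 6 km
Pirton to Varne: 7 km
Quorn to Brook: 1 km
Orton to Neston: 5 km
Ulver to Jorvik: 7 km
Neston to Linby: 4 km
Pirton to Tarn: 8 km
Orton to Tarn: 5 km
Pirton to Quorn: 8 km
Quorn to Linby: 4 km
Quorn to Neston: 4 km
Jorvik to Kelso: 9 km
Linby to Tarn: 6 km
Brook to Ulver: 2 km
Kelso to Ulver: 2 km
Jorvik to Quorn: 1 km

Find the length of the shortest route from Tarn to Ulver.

10 km

Settle nodes by increasing distance from Tarn:
Tarn: 0
Orton: 5  (via Tarn)
Linby: 6  (via Tarn)
Quorn: 7  (via Orton)
Pirton: 8  (via Tarn)
Brook: 8  (via Quorn)
Jorvik: 8  (via Quorn)
Ulver: 10  (via Brook)
Shortest route: Tarn–Orton–Quorn–Brook–Ulver = 10 km.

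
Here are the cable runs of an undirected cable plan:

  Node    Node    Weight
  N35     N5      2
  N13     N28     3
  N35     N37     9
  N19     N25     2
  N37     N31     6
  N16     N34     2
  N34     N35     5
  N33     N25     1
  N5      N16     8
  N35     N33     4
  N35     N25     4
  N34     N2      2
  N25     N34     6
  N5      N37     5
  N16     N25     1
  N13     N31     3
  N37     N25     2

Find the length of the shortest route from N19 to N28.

16

Shortest distances from N19:
N19: 0
N25: 2  (via N19)
N16: 3  (via N25)
N33: 3  (via N25)
N37: 4  (via N25)
N34: 5  (via N16)
N35: 6  (via N25)
N2: 7  (via N34)
N5: 8  (via N35)
N31: 10  (via N37)
N13: 13  (via N31)
N28: 16  (via N13)
Shortest route: N19 → N25 → N37 → N31 → N13 → N28 = 16.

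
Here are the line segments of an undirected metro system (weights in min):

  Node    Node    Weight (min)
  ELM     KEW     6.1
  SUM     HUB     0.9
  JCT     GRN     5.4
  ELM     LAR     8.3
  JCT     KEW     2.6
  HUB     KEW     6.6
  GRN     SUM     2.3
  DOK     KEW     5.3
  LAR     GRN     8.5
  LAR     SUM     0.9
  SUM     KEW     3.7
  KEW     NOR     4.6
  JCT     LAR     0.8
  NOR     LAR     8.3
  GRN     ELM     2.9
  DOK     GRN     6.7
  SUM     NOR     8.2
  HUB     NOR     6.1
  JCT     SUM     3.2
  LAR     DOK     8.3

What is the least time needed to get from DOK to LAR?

Enumerating some paths:
DOK–LAR: 8.3 = 8.3
DOK–KEW–JCT–LAR: 5.3+2.6+0.8 = 8.7
The minimum is 8.3 min via DOK–LAR.

8.3 min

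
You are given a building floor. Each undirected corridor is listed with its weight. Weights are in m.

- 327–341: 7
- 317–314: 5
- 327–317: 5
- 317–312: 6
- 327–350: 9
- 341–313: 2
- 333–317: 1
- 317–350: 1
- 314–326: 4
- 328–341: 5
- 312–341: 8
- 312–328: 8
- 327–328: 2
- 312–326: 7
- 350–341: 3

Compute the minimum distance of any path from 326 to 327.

14 m

Running Dijkstra from 326:
326: 0
314: 4  (via 326)
312: 7  (via 326)
317: 9  (via 314)
350: 10  (via 317)
333: 10  (via 317)
341: 13  (via 350)
327: 14  (via 317)
Shortest route: 326 → 314 → 317 → 327 = 14 m.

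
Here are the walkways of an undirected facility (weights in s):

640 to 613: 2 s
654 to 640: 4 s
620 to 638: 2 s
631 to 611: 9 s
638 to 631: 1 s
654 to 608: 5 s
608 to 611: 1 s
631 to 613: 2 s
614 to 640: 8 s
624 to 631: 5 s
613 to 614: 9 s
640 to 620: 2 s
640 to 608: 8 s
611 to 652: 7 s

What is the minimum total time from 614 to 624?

16 s

Running Dijkstra from 614:
614: 0
640: 8  (via 614)
613: 9  (via 614)
620: 10  (via 640)
631: 11  (via 613)
654: 12  (via 640)
638: 12  (via 620)
608: 16  (via 640)
624: 16  (via 631)
Shortest route: 614 → 613 → 631 → 624 = 16 s.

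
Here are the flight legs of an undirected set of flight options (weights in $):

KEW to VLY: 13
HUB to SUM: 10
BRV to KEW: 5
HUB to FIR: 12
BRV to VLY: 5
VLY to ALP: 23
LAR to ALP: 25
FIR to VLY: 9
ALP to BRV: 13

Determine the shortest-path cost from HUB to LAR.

Compare a few routes:
HUB → FIR → VLY → ALP → LAR: 12+9+23+25 = 69
HUB → FIR → VLY → BRV → ALP → LAR: 12+9+5+13+25 = 64
The minimum is $64 via HUB → FIR → VLY → BRV → ALP → LAR.

$64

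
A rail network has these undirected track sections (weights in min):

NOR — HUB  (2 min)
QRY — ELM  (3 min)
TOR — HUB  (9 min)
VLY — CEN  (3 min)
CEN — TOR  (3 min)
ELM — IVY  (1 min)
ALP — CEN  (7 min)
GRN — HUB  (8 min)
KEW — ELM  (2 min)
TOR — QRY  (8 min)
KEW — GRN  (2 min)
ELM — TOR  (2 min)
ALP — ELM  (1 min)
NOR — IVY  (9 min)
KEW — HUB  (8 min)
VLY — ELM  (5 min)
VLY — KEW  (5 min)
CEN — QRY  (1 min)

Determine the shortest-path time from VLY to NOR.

Compare a few routes:
VLY–ELM–IVY–NOR: 5+1+9 = 15
VLY–KEW–GRN–HUB–NOR: 5+2+8+2 = 17
Cheapest is VLY–ELM–IVY–NOR at 15 min.

15 min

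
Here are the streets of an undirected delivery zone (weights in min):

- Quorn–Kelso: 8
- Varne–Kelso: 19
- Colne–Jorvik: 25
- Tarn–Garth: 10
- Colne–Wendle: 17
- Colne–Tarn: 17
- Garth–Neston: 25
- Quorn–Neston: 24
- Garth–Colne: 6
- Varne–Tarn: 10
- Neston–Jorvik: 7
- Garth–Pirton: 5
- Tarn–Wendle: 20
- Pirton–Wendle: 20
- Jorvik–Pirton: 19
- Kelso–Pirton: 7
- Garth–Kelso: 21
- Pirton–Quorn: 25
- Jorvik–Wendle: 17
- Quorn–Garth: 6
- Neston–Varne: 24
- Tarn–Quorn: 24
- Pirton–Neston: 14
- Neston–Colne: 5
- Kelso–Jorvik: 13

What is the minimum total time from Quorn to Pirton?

11 min

Enumerating some paths:
Quorn–Garth–Pirton: 6+5 = 11
Quorn–Kelso–Pirton: 8+7 = 15
The minimum is 11 min via Quorn–Garth–Pirton.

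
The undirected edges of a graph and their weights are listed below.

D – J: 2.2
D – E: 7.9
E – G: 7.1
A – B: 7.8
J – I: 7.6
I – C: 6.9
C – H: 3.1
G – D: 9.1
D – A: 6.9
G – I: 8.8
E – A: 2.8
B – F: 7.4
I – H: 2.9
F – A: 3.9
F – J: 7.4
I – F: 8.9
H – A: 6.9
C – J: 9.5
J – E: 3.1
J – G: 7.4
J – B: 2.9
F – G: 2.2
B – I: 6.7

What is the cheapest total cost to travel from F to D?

9.6

Candidate routes:
F → J → D: 7.4+2.2 = 9.6
F → G → D: 2.2+9.1 = 11.3
F → A → D: 3.9+6.9 = 10.8
Cheapest is F → J → D at 9.6.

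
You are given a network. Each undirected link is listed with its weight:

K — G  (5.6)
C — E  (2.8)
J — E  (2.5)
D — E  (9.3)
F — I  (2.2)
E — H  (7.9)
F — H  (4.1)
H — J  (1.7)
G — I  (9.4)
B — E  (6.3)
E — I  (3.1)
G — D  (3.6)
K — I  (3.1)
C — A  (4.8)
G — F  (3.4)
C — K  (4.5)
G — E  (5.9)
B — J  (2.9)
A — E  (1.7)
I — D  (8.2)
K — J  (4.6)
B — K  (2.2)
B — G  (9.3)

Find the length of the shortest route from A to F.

7

Candidate routes:
A–E–I–F: 1.7+3.1+2.2 = 7
A–C–E–I–F: 4.8+2.8+3.1+2.2 = 12.9
A–E–G–F: 1.7+5.9+3.4 = 11
A–E–J–H–F: 1.7+2.5+1.7+4.1 = 10
Cheapest is A–E–I–F at 7.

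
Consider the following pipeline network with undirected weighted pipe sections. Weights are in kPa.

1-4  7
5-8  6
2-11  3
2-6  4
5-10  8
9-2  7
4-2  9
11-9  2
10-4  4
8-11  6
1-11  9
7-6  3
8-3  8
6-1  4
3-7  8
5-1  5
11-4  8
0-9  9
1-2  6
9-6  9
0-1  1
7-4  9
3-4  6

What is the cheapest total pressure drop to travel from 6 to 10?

Running Dijkstra from 6:
6: 0
7: 3  (via 6)
1: 4  (via 6)
2: 4  (via 6)
0: 5  (via 1)
11: 7  (via 2)
5: 9  (via 1)
9: 9  (via 6)
3: 11  (via 7)
4: 11  (via 1)
8: 13  (via 11)
10: 15  (via 4)
Shortest route: 6–1–4–10 = 15 kPa.

15 kPa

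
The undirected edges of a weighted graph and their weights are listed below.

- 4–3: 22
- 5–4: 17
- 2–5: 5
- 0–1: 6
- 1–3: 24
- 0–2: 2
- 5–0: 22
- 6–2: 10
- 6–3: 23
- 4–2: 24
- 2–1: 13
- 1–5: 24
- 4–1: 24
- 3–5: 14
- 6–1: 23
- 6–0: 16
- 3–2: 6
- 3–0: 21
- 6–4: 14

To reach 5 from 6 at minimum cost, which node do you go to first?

2

Candidate routes:
6–0–2–5: 16+2+5 = 23
6–4–5: 14+17 = 31
6–2–3–5: 10+6+14 = 30
6–2–5: 10+5 = 15
The minimum is 15 via 6–2–5.
So from 6 the first move is to 2.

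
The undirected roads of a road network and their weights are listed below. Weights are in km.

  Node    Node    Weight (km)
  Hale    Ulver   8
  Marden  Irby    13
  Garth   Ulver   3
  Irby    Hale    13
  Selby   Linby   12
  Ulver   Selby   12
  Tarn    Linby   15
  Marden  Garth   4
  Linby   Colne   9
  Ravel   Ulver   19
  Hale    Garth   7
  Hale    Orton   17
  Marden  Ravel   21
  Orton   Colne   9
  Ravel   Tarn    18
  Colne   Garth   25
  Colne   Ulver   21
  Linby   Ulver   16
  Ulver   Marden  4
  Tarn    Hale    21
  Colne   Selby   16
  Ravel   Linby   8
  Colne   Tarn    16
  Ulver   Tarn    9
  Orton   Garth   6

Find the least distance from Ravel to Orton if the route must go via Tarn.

36 km

Shortest Ravel→Tarn: Ravel → Tarn = 18
Best Tarn to Orton: Tarn → Ulver → Garth → Orton costing 18
Total via Tarn: 18 + 18 = 36 km.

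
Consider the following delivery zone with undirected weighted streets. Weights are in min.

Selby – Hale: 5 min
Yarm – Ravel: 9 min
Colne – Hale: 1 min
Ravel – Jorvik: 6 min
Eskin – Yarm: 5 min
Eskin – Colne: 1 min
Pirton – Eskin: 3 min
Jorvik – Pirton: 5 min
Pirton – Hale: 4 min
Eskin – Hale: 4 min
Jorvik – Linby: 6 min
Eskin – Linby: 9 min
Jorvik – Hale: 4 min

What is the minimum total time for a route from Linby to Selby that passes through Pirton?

20 min

Best Linby to Pirton: Linby–Jorvik–Pirton costing 11
Shortest Pirton→Selby: Pirton–Hale–Selby = 9
Total via Pirton: 11 + 9 = 20 min.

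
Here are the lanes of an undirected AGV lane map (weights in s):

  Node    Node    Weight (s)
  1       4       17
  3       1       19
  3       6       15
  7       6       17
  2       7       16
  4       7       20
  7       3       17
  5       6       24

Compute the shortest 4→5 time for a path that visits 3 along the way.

Shortest 4→3: 4 → 1 → 3 = 36
Best 3 to 5: 3 → 6 → 5 costing 39
Total via 3: 36 + 39 = 75 s.

75 s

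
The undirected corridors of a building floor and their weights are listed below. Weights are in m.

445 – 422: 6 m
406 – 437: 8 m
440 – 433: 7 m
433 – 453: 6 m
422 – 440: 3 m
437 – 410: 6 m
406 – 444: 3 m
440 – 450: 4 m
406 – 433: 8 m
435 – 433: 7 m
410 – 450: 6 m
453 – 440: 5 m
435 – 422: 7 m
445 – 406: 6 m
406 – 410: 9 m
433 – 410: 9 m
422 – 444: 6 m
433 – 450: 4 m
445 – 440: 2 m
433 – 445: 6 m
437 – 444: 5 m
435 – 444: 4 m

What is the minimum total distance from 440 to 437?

14 m

Shortest distances from 440:
440: 0
445: 2  (via 440)
422: 3  (via 440)
450: 4  (via 440)
453: 5  (via 440)
433: 7  (via 440)
406: 8  (via 445)
444: 9  (via 422)
410: 10  (via 450)
435: 10  (via 422)
437: 14  (via 444)
Shortest route: 440–422–444–437 = 14 m.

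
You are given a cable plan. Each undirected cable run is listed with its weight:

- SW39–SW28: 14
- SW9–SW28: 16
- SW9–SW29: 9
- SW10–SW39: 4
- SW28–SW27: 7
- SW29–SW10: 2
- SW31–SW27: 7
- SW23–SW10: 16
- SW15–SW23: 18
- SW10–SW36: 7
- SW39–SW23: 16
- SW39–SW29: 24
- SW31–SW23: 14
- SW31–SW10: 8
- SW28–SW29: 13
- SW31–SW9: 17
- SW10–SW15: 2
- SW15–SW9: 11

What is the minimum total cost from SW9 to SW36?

18

Enumerating some paths:
SW9–SW31–SW10–SW36: 17+8+7 = 32
SW9–SW29–SW10–SW36: 9+2+7 = 18
SW9–SW15–SW10–SW36: 11+2+7 = 20
SW9–SW28–SW29–SW10–SW36: 16+13+2+7 = 38
The minimum is 18 via SW9–SW29–SW10–SW36.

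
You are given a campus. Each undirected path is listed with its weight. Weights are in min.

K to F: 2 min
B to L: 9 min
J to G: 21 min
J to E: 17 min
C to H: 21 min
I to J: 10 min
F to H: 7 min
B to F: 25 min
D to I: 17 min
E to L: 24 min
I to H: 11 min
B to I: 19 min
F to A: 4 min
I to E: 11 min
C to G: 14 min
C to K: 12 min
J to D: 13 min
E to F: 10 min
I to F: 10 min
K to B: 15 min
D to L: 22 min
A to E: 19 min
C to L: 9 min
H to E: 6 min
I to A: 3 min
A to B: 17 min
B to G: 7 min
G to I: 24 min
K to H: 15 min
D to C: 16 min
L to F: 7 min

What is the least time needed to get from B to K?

Settle nodes by increasing distance from B:
B: 0
G: 7  (via B)
L: 9  (via B)
K: 15  (via B)
Shortest route: B–K = 15 min.

15 min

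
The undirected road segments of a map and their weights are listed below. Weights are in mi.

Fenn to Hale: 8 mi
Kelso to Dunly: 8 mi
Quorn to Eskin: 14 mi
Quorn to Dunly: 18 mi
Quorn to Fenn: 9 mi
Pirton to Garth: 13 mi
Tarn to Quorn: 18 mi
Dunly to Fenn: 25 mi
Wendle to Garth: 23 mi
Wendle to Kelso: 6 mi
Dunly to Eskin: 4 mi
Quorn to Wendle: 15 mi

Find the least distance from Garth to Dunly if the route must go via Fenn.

Best Garth to Fenn: Garth–Wendle–Quorn–Fenn costing 47
Shortest Fenn→Dunly: Fenn–Dunly = 25
Total via Fenn: 47 + 25 = 72 mi.

72 mi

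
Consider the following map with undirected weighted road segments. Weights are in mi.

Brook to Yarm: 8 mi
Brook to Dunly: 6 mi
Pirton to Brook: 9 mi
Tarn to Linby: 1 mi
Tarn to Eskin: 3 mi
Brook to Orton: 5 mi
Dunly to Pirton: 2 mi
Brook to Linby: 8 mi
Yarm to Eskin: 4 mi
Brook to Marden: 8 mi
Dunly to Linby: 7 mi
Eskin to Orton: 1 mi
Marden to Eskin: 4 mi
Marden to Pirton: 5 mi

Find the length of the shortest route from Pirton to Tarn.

Compare a few routes:
Pirton → Dunly → Linby → Tarn: 2+7+1 = 10
Pirton → Marden → Eskin → Tarn: 5+4+3 = 12
Cheapest is Pirton → Dunly → Linby → Tarn at 10 mi.

10 mi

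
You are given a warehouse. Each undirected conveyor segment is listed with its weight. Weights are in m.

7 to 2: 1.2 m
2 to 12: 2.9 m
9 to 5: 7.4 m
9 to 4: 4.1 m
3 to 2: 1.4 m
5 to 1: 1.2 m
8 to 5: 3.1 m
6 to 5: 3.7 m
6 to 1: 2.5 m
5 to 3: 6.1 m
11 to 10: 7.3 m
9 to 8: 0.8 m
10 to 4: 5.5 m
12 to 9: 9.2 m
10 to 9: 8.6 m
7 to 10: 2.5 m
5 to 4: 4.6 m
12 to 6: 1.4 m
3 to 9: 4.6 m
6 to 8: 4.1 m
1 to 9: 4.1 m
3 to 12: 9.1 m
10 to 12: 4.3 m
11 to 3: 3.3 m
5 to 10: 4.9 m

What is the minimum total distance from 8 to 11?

Compare a few routes:
8 → 9 → 3 → 11: 0.8+4.6+3.3 = 8.7
8 → 5 → 3 → 11: 3.1+6.1+3.3 = 12.5
The minimum is 8.7 m via 8 → 9 → 3 → 11.

8.7 m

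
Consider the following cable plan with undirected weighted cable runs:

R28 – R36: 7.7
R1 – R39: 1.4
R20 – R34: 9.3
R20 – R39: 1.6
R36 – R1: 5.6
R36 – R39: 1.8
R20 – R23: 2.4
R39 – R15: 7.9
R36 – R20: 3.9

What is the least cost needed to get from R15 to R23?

Compare a few routes:
R15 → R39 → R20 → R23: 7.9+1.6+2.4 = 11.9
R15 → R39 → R36 → R20 → R23: 7.9+1.8+3.9+2.4 = 16
The minimum is 11.9 via R15 → R39 → R20 → R23.

11.9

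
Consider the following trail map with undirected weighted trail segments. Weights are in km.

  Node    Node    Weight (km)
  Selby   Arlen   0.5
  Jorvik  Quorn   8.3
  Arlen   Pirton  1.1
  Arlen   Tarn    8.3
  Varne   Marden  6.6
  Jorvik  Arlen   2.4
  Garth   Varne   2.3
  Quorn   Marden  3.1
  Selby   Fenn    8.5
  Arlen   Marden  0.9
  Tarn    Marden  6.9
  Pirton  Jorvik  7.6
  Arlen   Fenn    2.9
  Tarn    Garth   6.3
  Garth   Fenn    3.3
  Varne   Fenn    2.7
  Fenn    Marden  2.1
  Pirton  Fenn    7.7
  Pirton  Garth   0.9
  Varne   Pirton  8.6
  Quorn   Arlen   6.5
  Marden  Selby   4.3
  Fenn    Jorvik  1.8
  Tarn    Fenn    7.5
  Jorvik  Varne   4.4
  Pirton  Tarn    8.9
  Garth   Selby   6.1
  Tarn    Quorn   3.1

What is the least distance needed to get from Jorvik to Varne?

Enumerating some paths:
Jorvik - Fenn - Varne: 1.8+2.7 = 4.5
Jorvik - Varne: 4.4 = 4.4
The minimum is 4.4 km via Jorvik - Varne.

4.4 km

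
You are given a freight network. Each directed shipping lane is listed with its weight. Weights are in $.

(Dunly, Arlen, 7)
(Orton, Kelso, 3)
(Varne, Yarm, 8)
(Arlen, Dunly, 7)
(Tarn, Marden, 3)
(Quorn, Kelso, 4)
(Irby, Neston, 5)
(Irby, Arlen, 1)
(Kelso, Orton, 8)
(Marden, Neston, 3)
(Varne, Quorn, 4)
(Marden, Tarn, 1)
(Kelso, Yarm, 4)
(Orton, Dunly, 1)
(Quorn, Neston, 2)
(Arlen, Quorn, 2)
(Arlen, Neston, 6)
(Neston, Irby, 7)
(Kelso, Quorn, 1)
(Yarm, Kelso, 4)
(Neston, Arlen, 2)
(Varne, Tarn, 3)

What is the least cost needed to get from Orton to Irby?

Compare a few routes:
Orton → Dunly → Arlen → Neston → Irby: 1+7+6+7 = 21
Orton → Dunly → Arlen → Quorn → Neston → Irby: 1+7+2+2+7 = 19
Orton → Kelso → Quorn → Neston → Irby: 3+1+2+7 = 13
The minimum is $13 via Orton → Kelso → Quorn → Neston → Irby.

$13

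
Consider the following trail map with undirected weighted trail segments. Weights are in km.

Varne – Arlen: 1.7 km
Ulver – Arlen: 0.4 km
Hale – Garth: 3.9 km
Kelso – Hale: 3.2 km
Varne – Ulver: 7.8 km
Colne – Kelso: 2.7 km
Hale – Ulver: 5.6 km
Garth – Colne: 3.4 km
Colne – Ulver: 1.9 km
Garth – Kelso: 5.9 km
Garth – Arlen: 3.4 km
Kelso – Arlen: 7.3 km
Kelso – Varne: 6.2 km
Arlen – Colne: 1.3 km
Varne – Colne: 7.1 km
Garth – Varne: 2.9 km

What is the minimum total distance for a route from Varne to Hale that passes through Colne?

8.9 km

Best Varne to Colne: Varne–Arlen–Colne costing 3
Shortest Colne→Hale: Colne–Kelso–Hale = 5.9
Total via Colne: 3 + 5.9 = 8.9 km.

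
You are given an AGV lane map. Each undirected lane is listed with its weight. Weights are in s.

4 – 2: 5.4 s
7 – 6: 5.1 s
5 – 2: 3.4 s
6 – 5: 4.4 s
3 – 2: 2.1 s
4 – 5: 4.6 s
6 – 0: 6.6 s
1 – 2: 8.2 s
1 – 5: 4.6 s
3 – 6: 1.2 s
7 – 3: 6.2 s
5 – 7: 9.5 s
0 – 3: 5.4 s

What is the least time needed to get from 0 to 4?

Compare a few routes:
0 → 6 → 3 → 2 → 4: 6.6+1.2+2.1+5.4 = 15.3
0 → 3 → 2 → 4: 5.4+2.1+5.4 = 12.9
0 → 3 → 2 → 5 → 4: 5.4+2.1+3.4+4.6 = 15.5
Cheapest is 0 → 3 → 2 → 4 at 12.9 s.

12.9 s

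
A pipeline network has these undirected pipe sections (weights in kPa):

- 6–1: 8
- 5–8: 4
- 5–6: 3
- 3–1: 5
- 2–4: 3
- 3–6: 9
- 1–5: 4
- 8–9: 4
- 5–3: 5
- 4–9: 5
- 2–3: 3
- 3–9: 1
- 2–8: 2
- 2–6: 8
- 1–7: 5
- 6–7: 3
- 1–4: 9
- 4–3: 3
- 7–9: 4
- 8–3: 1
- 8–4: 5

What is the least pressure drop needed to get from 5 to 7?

6 kPa

Running Dijkstra from 5:
5: 0
6: 3  (via 5)
1: 4  (via 5)
8: 4  (via 5)
3: 5  (via 5)
2: 6  (via 8)
7: 6  (via 6)
Shortest route: 5 → 6 → 7 = 6 kPa.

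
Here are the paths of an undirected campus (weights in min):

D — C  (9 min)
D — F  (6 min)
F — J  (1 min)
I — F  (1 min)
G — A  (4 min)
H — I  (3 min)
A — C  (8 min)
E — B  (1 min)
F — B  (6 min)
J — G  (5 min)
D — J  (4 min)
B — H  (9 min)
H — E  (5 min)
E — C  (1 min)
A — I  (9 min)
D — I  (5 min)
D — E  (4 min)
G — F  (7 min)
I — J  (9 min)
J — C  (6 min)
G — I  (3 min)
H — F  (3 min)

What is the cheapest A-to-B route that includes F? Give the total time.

Shortest A→F: A → G → I → F = 8
Shortest F→B: F → B = 6
Total via F: 8 + 6 = 14 min.

14 min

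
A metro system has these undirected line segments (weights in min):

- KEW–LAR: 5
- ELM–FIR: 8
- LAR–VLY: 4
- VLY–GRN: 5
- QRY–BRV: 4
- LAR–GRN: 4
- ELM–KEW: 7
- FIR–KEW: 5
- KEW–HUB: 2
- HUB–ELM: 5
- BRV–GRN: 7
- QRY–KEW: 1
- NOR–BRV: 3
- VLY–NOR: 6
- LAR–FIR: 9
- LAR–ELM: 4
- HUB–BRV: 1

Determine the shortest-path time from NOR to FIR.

Enumerating some paths:
NOR → BRV → QRY → KEW → FIR: 3+4+1+5 = 13
NOR → BRV → HUB → KEW → FIR: 3+1+2+5 = 11
Cheapest is NOR → BRV → HUB → KEW → FIR at 11 min.

11 min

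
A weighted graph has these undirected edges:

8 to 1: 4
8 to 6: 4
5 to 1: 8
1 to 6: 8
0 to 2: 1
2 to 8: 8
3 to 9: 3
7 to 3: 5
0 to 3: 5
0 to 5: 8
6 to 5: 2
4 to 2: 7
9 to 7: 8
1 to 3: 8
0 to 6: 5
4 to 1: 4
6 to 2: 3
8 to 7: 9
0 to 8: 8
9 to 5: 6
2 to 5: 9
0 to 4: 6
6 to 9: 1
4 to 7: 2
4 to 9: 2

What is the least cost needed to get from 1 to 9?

6

Enumerating some paths:
1 → 8 → 6 → 9: 4+4+1 = 9
1 → 6 → 9: 8+1 = 9
1 → 4 → 9: 4+2 = 6
Cheapest is 1 → 4 → 9 at 6.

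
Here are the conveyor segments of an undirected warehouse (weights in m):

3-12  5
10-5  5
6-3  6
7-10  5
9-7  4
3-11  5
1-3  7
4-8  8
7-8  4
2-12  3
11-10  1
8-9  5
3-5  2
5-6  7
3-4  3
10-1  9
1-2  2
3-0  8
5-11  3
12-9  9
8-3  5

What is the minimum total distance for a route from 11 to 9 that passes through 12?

Best 11 to 12: 11 → 3 → 12 costing 10
Shortest 12→9: 12 → 9 = 9
Total via 12: 10 + 9 = 19 m.

19 m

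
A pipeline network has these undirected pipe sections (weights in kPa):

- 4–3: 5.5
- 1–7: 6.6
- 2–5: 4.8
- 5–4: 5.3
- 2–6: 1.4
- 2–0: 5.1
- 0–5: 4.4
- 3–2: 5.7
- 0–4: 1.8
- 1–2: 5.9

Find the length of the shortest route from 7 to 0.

17.6 kPa

Running Dijkstra from 7:
7: 0
1: 6.6  (via 7)
2: 12.5  (via 1)
6: 13.9  (via 2)
5: 17.3  (via 2)
0: 17.6  (via 2)
Shortest route: 7 → 1 → 2 → 0 = 17.6 kPa.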